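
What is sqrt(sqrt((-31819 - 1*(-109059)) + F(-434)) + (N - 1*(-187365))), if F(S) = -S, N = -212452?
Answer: sqrt(-25087 + sqrt(77674)) ≈ 157.51*I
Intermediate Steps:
sqrt(sqrt((-31819 - 1*(-109059)) + F(-434)) + (N - 1*(-187365))) = sqrt(sqrt((-31819 - 1*(-109059)) - 1*(-434)) + (-212452 - 1*(-187365))) = sqrt(sqrt((-31819 + 109059) + 434) + (-212452 + 187365)) = sqrt(sqrt(77240 + 434) - 25087) = sqrt(sqrt(77674) - 25087) = sqrt(-25087 + sqrt(77674))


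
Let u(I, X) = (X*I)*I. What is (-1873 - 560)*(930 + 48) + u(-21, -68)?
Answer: -2409462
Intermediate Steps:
u(I, X) = X*I² (u(I, X) = (I*X)*I = X*I²)
(-1873 - 560)*(930 + 48) + u(-21, -68) = (-1873 - 560)*(930 + 48) - 68*(-21)² = -2433*978 - 68*441 = -2379474 - 29988 = -2409462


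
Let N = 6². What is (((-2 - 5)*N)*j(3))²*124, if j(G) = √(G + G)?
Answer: 47246976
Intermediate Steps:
N = 36
j(G) = √2*√G (j(G) = √(2*G) = √2*√G)
(((-2 - 5)*N)*j(3))²*124 = (((-2 - 5)*36)*(√2*√3))²*124 = ((-7*36)*√6)²*124 = (-252*√6)²*124 = 381024*124 = 47246976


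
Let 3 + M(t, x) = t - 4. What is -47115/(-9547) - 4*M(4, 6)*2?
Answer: 276243/9547 ≈ 28.935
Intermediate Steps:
M(t, x) = -7 + t (M(t, x) = -3 + (t - 4) = -3 + (-4 + t) = -7 + t)
-47115/(-9547) - 4*M(4, 6)*2 = -47115/(-9547) - 4*(-7 + 4)*2 = -47115*(-1/9547) - 4*(-3)*2 = 47115/9547 - (-12)*2 = 47115/9547 - 1*(-24) = 47115/9547 + 24 = 276243/9547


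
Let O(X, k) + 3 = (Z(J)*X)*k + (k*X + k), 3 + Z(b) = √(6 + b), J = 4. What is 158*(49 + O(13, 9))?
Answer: -28282 + 18486*√10 ≈ 30176.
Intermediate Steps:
Z(b) = -3 + √(6 + b)
O(X, k) = -3 + k + X*k + X*k*(-3 + √10) (O(X, k) = -3 + (((-3 + √(6 + 4))*X)*k + (k*X + k)) = -3 + (((-3 + √10)*X)*k + (X*k + k)) = -3 + ((X*(-3 + √10))*k + (k + X*k)) = -3 + (X*k*(-3 + √10) + (k + X*k)) = -3 + (k + X*k + X*k*(-3 + √10)) = -3 + k + X*k + X*k*(-3 + √10))
158*(49 + O(13, 9)) = 158*(49 + (-3 + 9 + 13*9 - 1*13*9*(3 - √10))) = 158*(49 + (-3 + 9 + 117 + (-351 + 117*√10))) = 158*(49 + (-228 + 117*√10)) = 158*(-179 + 117*√10) = -28282 + 18486*√10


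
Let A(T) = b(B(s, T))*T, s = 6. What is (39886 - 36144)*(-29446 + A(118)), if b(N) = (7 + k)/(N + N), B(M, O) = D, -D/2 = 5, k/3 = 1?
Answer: -110407710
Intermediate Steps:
k = 3 (k = 3*1 = 3)
D = -10 (D = -2*5 = -10)
B(M, O) = -10
b(N) = 5/N (b(N) = (7 + 3)/(N + N) = 10/((2*N)) = 10*(1/(2*N)) = 5/N)
A(T) = -T/2 (A(T) = (5/(-10))*T = (5*(-⅒))*T = -T/2)
(39886 - 36144)*(-29446 + A(118)) = (39886 - 36144)*(-29446 - ½*118) = 3742*(-29446 - 59) = 3742*(-29505) = -110407710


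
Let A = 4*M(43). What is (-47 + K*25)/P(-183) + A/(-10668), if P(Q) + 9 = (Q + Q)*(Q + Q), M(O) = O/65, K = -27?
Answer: -43640677/7740127395 ≈ -0.0056382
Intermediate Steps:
M(O) = O/65 (M(O) = O*(1/65) = O/65)
A = 172/65 (A = 4*((1/65)*43) = 4*(43/65) = 172/65 ≈ 2.6462)
P(Q) = -9 + 4*Q² (P(Q) = -9 + (Q + Q)*(Q + Q) = -9 + (2*Q)*(2*Q) = -9 + 4*Q²)
(-47 + K*25)/P(-183) + A/(-10668) = (-47 - 27*25)/(-9 + 4*(-183)²) + (172/65)/(-10668) = (-47 - 675)/(-9 + 4*33489) + (172/65)*(-1/10668) = -722/(-9 + 133956) - 43/173355 = -722/133947 - 43/173355 = -43640677/7740127395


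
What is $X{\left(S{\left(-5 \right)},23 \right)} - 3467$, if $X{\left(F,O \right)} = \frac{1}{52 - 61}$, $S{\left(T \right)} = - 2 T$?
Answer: $- \frac{31204}{9} \approx -3467.1$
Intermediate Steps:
$X{\left(F,O \right)} = - \frac{1}{9}$ ($X{\left(F,O \right)} = \frac{1}{-9} = - \frac{1}{9}$)
$X{\left(S{\left(-5 \right)},23 \right)} - 3467 = - \frac{1}{9} - 3467 = - \frac{31204}{9}$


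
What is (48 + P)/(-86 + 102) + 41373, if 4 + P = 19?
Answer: 662031/16 ≈ 41377.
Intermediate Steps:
P = 15 (P = -4 + 19 = 15)
(48 + P)/(-86 + 102) + 41373 = (48 + 15)/(-86 + 102) + 41373 = 63/16 + 41373 = 662031/16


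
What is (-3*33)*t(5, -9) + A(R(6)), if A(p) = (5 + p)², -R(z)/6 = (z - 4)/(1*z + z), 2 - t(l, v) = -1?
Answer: -281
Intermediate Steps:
t(l, v) = 3 (t(l, v) = 2 - 1*(-1) = 2 + 1 = 3)
R(z) = -3*(-4 + z)/z (R(z) = -6*(z - 4)/(1*z + z) = -6*(-4 + z)/(z + z) = -6*(-4 + z)/(2*z) = -6*(-4 + z)*1/(2*z) = -3*(-4 + z)/z)
(-3*33)*t(5, -9) + A(R(6)) = -3*33*3 + (5 + (-3 + 12/6))² = -99*3 + (5 + (-3 + 12*(⅙)))² = -297 + (5 + (-3 + 2))² = -297 + (5 - 1)² = -297 + 4² = -297 + 16 = -281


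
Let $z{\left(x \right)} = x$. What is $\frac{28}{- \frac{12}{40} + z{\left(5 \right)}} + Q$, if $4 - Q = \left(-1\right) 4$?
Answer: $\frac{656}{47} \approx 13.957$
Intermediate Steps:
$Q = 8$ ($Q = 4 - \left(-1\right) 4 = 4 - -4 = 4 + 4 = 8$)
$\frac{28}{- \frac{12}{40} + z{\left(5 \right)}} + Q = \frac{28}{- \frac{12}{40} + 5} + 8 = \frac{28}{\left(-12\right) \frac{1}{40} + 5} + 8 = \frac{28}{- \frac{3}{10} + 5} + 8 = \frac{28}{\frac{47}{10}} + 8 = 28 \cdot \frac{10}{47} + 8 = \frac{280}{47} + 8 = \frac{656}{47}$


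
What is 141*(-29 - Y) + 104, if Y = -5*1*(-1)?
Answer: -4690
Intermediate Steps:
Y = 5 (Y = -5*(-1) = 5)
141*(-29 - Y) + 104 = 141*(-29 - 1*5) + 104 = 141*(-29 - 5) + 104 = 141*(-34) + 104 = -4794 + 104 = -4690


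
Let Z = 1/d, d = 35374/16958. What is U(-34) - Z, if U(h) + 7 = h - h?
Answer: -132288/17687 ≈ -7.4794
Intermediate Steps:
U(h) = -7 (U(h) = -7 + (h - h) = -7 + 0 = -7)
d = 17687/8479 (d = 35374*(1/16958) = 17687/8479 ≈ 2.0860)
Z = 8479/17687 (Z = 1/(17687/8479) = 8479/17687 ≈ 0.47939)
U(-34) - Z = -7 - 1*8479/17687 = -7 - 8479/17687 = -132288/17687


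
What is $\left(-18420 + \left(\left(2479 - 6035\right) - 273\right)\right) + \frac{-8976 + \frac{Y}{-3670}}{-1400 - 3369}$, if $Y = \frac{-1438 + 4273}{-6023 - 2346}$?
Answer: $- \frac{651734491353797}{29295232574} \approx -22247.0$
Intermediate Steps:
$Y = - \frac{2835}{8369}$ ($Y = \frac{2835}{-8369} = 2835 \left(- \frac{1}{8369}\right) = - \frac{2835}{8369} \approx -0.33875$)
$\left(-18420 + \left(\left(2479 - 6035\right) - 273\right)\right) + \frac{-8976 + \frac{Y}{-3670}}{-1400 - 3369} = \left(-18420 + \left(\left(2479 - 6035\right) - 273\right)\right) + \frac{-8976 - \frac{2835}{8369 \left(-3670\right)}}{-1400 - 3369} = \left(-18420 - 3829\right) + \frac{-8976 - - \frac{567}{6142846}}{-4769} = \left(-18420 - 3829\right) + \left(-8976 + \frac{567}{6142846}\right) \left(- \frac{1}{4769}\right) = -22249 - - \frac{55138185129}{29295232574} = -22249 + \frac{55138185129}{29295232574} = - \frac{651734491353797}{29295232574}$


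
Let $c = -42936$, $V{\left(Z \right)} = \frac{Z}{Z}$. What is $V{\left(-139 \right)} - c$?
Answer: $42937$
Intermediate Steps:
$V{\left(Z \right)} = 1$
$V{\left(-139 \right)} - c = 1 - -42936 = 1 + 42936 = 42937$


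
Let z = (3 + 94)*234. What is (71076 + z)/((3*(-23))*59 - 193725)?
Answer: -15629/32966 ≈ -0.47409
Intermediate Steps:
z = 22698 (z = 97*234 = 22698)
(71076 + z)/((3*(-23))*59 - 193725) = (71076 + 22698)/((3*(-23))*59 - 193725) = 93774/(-69*59 - 193725) = 93774/(-4071 - 193725) = 93774/(-197796) = 93774*(-1/197796) = -15629/32966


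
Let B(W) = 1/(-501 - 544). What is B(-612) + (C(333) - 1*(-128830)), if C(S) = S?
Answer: 134975334/1045 ≈ 1.2916e+5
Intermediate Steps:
B(W) = -1/1045 (B(W) = 1/(-1045) = -1/1045)
B(-612) + (C(333) - 1*(-128830)) = -1/1045 + (333 - 1*(-128830)) = -1/1045 + (333 + 128830) = -1/1045 + 129163 = 134975334/1045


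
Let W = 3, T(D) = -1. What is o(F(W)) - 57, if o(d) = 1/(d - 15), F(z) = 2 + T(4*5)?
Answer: -799/14 ≈ -57.071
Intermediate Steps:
F(z) = 1 (F(z) = 2 - 1 = 1)
o(d) = 1/(-15 + d)
o(F(W)) - 57 = 1/(-15 + 1) - 57 = 1/(-14) - 57 = -1/14 - 57 = -799/14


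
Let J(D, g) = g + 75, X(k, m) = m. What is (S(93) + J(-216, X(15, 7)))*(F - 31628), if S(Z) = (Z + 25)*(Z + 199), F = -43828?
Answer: -2606099328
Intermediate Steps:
J(D, g) = 75 + g
S(Z) = (25 + Z)*(199 + Z)
(S(93) + J(-216, X(15, 7)))*(F - 31628) = ((4975 + 93² + 224*93) + (75 + 7))*(-43828 - 31628) = ((4975 + 8649 + 20832) + 82)*(-75456) = (34456 + 82)*(-75456) = 34538*(-75456) = -2606099328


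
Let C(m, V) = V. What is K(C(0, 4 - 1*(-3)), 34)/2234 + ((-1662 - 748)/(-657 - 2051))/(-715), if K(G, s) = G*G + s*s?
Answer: 58194029/108137887 ≈ 0.53815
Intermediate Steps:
K(G, s) = G² + s²
K(C(0, 4 - 1*(-3)), 34)/2234 + ((-1662 - 748)/(-657 - 2051))/(-715) = ((4 - 1*(-3))² + 34²)/2234 + ((-1662 - 748)/(-657 - 2051))/(-715) = ((4 + 3)² + 1156)*(1/2234) - 2410/(-2708)*(-1/715) = (7² + 1156)*(1/2234) - 2410*(-1/2708)*(-1/715) = (49 + 1156)*(1/2234) + (1205/1354)*(-1/715) = 1205*(1/2234) - 241/193622 = 1205/2234 - 241/193622 = 58194029/108137887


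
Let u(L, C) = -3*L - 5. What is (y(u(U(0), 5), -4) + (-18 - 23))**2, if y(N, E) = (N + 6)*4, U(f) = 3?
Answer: 5329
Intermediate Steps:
u(L, C) = -5 - 3*L
y(N, E) = 24 + 4*N (y(N, E) = (6 + N)*4 = 24 + 4*N)
(y(u(U(0), 5), -4) + (-18 - 23))**2 = ((24 + 4*(-5 - 3*3)) + (-18 - 23))**2 = ((24 + 4*(-5 - 9)) - 41)**2 = ((24 + 4*(-14)) - 41)**2 = ((24 - 56) - 41)**2 = (-32 - 41)**2 = (-73)**2 = 5329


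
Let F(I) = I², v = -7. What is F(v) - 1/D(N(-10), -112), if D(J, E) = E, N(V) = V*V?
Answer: 5489/112 ≈ 49.009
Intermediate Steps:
N(V) = V²
F(v) - 1/D(N(-10), -112) = (-7)² - 1/(-112) = 49 - 1*(-1/112) = 49 + 1/112 = 5489/112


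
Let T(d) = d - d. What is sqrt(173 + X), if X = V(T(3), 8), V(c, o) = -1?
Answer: 2*sqrt(43) ≈ 13.115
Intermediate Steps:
T(d) = 0
X = -1
sqrt(173 + X) = sqrt(173 - 1) = sqrt(172) = 2*sqrt(43)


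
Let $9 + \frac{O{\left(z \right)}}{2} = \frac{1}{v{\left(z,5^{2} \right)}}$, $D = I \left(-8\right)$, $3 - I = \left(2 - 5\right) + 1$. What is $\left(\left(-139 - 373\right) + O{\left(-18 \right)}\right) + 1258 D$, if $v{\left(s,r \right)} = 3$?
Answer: $- \frac{152548}{3} \approx -50849.0$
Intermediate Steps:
$I = 5$ ($I = 3 - \left(\left(2 - 5\right) + 1\right) = 3 - \left(-3 + 1\right) = 3 - -2 = 3 + 2 = 5$)
$D = -40$ ($D = 5 \left(-8\right) = -40$)
$O{\left(z \right)} = - \frac{52}{3}$ ($O{\left(z \right)} = -18 + \frac{2}{3} = - \frac{52}{3}$)
$\left(\left(-139 - 373\right) + O{\left(-18 \right)}\right) + 1258 D = \left(\left(-139 - 373\right) - \frac{52}{3}\right) + 1258 \left(-40\right) = \left(-512 - \frac{52}{3}\right) - 50320 = - \frac{1588}{3} - 50320 = - \frac{152548}{3}$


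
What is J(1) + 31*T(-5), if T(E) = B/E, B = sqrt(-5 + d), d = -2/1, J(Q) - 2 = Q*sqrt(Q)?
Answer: 3 - 31*I*sqrt(7)/5 ≈ 3.0 - 16.404*I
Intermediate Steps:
J(Q) = 2 + Q**(3/2) (J(Q) = 2 + Q*sqrt(Q) = 2 + Q**(3/2))
d = -2 (d = -2*1 = -2)
B = I*sqrt(7) (B = sqrt(-5 - 2) = sqrt(-7) = I*sqrt(7) ≈ 2.6458*I)
T(E) = I*sqrt(7)/E (T(E) = (I*sqrt(7))/E = I*sqrt(7)/E)
J(1) + 31*T(-5) = (2 + 1**(3/2)) + 31*(I*sqrt(7)/(-5)) = (2 + 1) + 31*(I*sqrt(7)*(-1/5)) = 3 + 31*(-I*sqrt(7)/5) = 3 - 31*I*sqrt(7)/5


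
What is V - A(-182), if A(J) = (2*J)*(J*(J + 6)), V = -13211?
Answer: 11646437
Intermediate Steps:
A(J) = 2*J²*(6 + J) (A(J) = (2*J)*(J*(6 + J)) = 2*J²*(6 + J))
V - A(-182) = -13211 - 2*(-182)²*(6 - 182) = -13211 - 2*33124*(-176) = -13211 - 1*(-11659648) = -13211 + 11659648 = 11646437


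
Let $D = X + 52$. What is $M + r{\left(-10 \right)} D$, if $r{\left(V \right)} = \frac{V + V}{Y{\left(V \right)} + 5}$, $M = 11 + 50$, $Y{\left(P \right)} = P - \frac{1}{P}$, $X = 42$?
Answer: $\frac{21789}{49} \approx 444.67$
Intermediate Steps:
$D = 94$ ($D = 42 + 52 = 94$)
$M = 61$
$r{\left(V \right)} = \frac{2 V}{5 + V - \frac{1}{V}}$ ($r{\left(V \right)} = \frac{V + V}{\left(V - \frac{1}{V}\right) + 5} = \frac{2 V}{5 + V - \frac{1}{V}}$)
$M + r{\left(-10 \right)} D = 61 + \frac{2 \left(-10\right)^{2}}{-1 + \left(-10\right)^{2} + 5 \left(-10\right)} 94 = 61 + 2 \cdot 100 \frac{1}{-1 + 100 - 50} \cdot 94 = 61 + 2 \cdot 100 \cdot \frac{1}{49} \cdot 94 = 61 + \frac{200}{49} \cdot 94 = 61 + \frac{18800}{49} = \frac{21789}{49}$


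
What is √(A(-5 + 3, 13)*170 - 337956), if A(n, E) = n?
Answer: 14*I*√1726 ≈ 581.63*I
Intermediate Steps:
√(A(-5 + 3, 13)*170 - 337956) = √((-5 + 3)*170 - 337956) = √(-2*170 - 337956) = √(-340 - 337956) = √(-338296) = 14*I*√1726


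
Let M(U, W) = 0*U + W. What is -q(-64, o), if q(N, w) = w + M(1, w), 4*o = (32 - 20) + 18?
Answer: -15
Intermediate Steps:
M(U, W) = W (M(U, W) = 0 + W = W)
o = 15/2 (o = ((32 - 20) + 18)/4 = (12 + 18)/4 = (¼)*30 = 15/2 ≈ 7.5000)
q(N, w) = 2*w (q(N, w) = w + w = 2*w)
-q(-64, o) = -2*15/2 = -1*15 = -15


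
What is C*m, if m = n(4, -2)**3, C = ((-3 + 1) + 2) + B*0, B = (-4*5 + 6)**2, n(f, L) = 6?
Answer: 0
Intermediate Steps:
B = 196 (B = (-20 + 6)**2 = (-14)**2 = 196)
C = 0 (C = ((-3 + 1) + 2) + 196*0 = (-2 + 2) + 0 = 0 + 0 = 0)
m = 216 (m = 6**3 = 216)
C*m = 0*216 = 0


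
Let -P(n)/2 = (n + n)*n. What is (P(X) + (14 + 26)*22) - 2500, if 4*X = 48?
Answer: -2196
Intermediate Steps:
X = 12 (X = (¼)*48 = 12)
P(n) = -4*n² (P(n) = -2*(n + n)*n = -2*2*n*n = -4*n²)
(P(X) + (14 + 26)*22) - 2500 = (-4*12² + (14 + 26)*22) - 2500 = (-4*144 + 40*22) - 2500 = (-576 + 880) - 2500 = 304 - 2500 = -2196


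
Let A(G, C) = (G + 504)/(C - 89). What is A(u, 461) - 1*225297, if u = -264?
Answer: -6984187/31 ≈ -2.2530e+5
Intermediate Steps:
A(G, C) = (504 + G)/(-89 + C)
A(u, 461) - 1*225297 = (504 - 264)/(-89 + 461) - 1*225297 = 240/372 - 225297 = (1/372)*240 - 225297 = 20/31 - 225297 = -6984187/31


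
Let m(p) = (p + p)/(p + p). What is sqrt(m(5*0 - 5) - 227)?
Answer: I*sqrt(226) ≈ 15.033*I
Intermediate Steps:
m(p) = 1 (m(p) = (2*p)/((2*p)) = (2*p)*(1/(2*p)) = 1)
sqrt(m(5*0 - 5) - 227) = sqrt(1 - 227) = sqrt(-226) = I*sqrt(226)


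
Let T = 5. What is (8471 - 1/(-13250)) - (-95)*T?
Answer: 118534501/13250 ≈ 8946.0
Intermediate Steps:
(8471 - 1/(-13250)) - (-95)*T = (8471 - 1/(-13250)) - (-95)*5 = (8471 - 1*(-1/13250)) - 1*(-475) = (8471 + 1/13250) + 475 = 112240751/13250 + 475 = 118534501/13250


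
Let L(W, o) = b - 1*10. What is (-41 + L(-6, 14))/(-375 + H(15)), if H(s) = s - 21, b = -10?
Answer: 61/381 ≈ 0.16010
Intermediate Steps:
L(W, o) = -20 (L(W, o) = -10 - 1*10 = -10 - 10 = -20)
H(s) = -21 + s
(-41 + L(-6, 14))/(-375 + H(15)) = (-41 - 20)/(-375 + (-21 + 15)) = -61/(-375 - 6) = -61/(-381) = -61*(-1/381) = 61/381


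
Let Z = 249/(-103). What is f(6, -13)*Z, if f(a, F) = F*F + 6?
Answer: -43575/103 ≈ -423.06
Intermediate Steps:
f(a, F) = 6 + F² (f(a, F) = F² + 6 = 6 + F²)
Z = -249/103 (Z = 249*(-1/103) = -249/103 ≈ -2.4175)
f(6, -13)*Z = (6 + (-13)²)*(-249/103) = (6 + 169)*(-249/103) = 175*(-249/103) = -43575/103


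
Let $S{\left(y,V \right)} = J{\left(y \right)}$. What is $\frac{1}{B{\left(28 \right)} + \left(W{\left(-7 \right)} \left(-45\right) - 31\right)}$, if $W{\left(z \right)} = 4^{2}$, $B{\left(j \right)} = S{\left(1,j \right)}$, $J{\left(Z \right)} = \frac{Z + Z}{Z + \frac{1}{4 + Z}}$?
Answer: $- \frac{3}{2248} \approx -0.0013345$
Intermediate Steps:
$J{\left(Z \right)} = \frac{2 Z}{Z + \frac{1}{4 + Z}}$
$S{\left(y,V \right)} = \frac{2 y \left(4 + y\right)}{1 + y^{2} + 4 y}$
$B{\left(j \right)} = \frac{5}{3}$ ($B{\left(j \right)} = 2 \cdot 1 \frac{1}{1 + 1^{2} + 4 \cdot 1} \left(4 + 1\right) = 2 \cdot 1 \frac{1}{1 + 1 + 4} \cdot 5 = 2 \cdot 1 \cdot \frac{1}{6} \cdot 5 = \frac{5}{3}$)
$W{\left(z \right)} = 16$
$\frac{1}{B{\left(28 \right)} + \left(W{\left(-7 \right)} \left(-45\right) - 31\right)} = \frac{1}{\frac{5}{3} + \left(16 \left(-45\right) - 31\right)} = \frac{1}{\frac{5}{3} - 751} = \frac{1}{- \frac{2248}{3}} = - \frac{3}{2248}$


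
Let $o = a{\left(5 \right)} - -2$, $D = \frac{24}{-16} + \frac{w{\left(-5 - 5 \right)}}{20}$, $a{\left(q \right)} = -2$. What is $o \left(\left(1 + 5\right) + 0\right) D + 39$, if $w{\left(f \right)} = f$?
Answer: $39$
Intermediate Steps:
$D = -2$ ($D = \frac{24}{-16} + \frac{-5 - 5}{20} = 24 \left(- \frac{1}{16}\right) + \left(-5 - 5\right) \frac{1}{20} = - \frac{3}{2} - \frac{1}{2} = -2$)
$o = 0$ ($o = -2 - -2 = -2 + 2 = 0$)
$o \left(\left(1 + 5\right) + 0\right) D + 39 = 0 \left(\left(1 + 5\right) + 0\right) \left(-2\right) + 39 = 0 \left(6 + 0\right) \left(-2\right) + 39 = 0 \cdot 6 \left(-2\right) + 39 = 0 \left(-2\right) + 39 = 0 + 39 = 39$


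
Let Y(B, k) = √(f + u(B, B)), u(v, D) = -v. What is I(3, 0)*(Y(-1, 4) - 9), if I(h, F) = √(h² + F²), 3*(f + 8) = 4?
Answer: -27 + I*√51 ≈ -27.0 + 7.1414*I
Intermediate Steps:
f = -20/3 (f = -8 + (⅓)*4 = -8 + 4/3 = -20/3 ≈ -6.6667)
I(h, F) = √(F² + h²)
Y(B, k) = √(-20/3 - B)
I(3, 0)*(Y(-1, 4) - 9) = √(0² + 3²)*(√(-60 - 9*(-1))/3 - 9) = √(0 + 9)*(√(-60 + 9)/3 - 9) = √9*(√(-51)/3 - 9) = 3*((I*√51)/3 - 9) = 3*(I*√51/3 - 9) = 3*(-9 + I*√51/3) = -27 + I*√51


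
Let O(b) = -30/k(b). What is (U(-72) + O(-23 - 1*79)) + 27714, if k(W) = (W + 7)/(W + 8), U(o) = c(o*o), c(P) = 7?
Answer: 526135/19 ≈ 27691.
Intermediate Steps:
U(o) = 7
k(W) = (7 + W)/(8 + W)
O(b) = -30*(8 + b)/(7 + b)
(U(-72) + O(-23 - 1*79)) + 27714 = (7 + 30*(-8 - (-23 - 1*79))/(7 + (-23 - 1*79))) + 27714 = (7 + 30*(-8 - (-23 - 79))/(7 + (-23 - 79))) + 27714 = (7 + 30*(-8 - 1*(-102))/(7 - 102)) + 27714 = (7 + 30*(-8 + 102)/(-95)) + 27714 = (7 + 30*(-1/95)*94) + 27714 = (7 - 564/19) + 27714 = -431/19 + 27714 = 526135/19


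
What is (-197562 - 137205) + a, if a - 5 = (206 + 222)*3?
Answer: -333478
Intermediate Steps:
a = 1289 (a = 5 + (206 + 222)*3 = 5 + 428*3 = 5 + 1284 = 1289)
(-197562 - 137205) + a = (-197562 - 137205) + 1289 = -334767 + 1289 = -333478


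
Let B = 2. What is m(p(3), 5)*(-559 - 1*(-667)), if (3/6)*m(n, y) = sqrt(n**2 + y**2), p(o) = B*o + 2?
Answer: 216*sqrt(89) ≈ 2037.7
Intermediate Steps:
p(o) = 2 + 2*o (p(o) = 2*o + 2 = 2 + 2*o)
m(n, y) = 2*sqrt(n**2 + y**2)
m(p(3), 5)*(-559 - 1*(-667)) = (2*sqrt((2 + 2*3)**2 + 5**2))*(-559 - 1*(-667)) = (2*sqrt((2 + 6)**2 + 25))*(-559 + 667) = (2*sqrt(8**2 + 25))*108 = (2*sqrt(64 + 25))*108 = (2*sqrt(89))*108 = 216*sqrt(89)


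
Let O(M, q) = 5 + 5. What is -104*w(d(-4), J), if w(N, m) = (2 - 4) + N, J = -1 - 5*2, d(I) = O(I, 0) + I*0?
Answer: -832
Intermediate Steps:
O(M, q) = 10
d(I) = 10 (d(I) = 10 + I*0 = 10 + 0 = 10)
J = -11 (J = -1 - 10 = -11)
w(N, m) = -2 + N
-104*w(d(-4), J) = -104*(-2 + 10) = -104*8 = -832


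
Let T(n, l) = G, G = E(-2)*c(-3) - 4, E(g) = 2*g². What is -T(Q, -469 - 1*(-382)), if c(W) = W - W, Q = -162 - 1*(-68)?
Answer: 4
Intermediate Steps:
Q = -94 (Q = -162 + 68 = -94)
c(W) = 0
G = -4 (G = (2*(-2)²)*0 - 4 = (2*4)*0 - 4 = 8*0 - 4 = 0 - 4 = -4)
T(n, l) = -4
-T(Q, -469 - 1*(-382)) = -1*(-4) = 4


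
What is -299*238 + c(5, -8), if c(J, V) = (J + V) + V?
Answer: -71173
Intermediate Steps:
c(J, V) = J + 2*V
-299*238 + c(5, -8) = -299*238 + (5 + 2*(-8)) = -71162 + (5 - 16) = -71162 - 11 = -71173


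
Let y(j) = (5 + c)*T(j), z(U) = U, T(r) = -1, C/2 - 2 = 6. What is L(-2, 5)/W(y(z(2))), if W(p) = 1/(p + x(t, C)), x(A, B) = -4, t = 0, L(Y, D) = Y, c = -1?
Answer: 16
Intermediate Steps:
C = 16 (C = 4 + 2*6 = 4 + 12 = 16)
y(j) = -4 (y(j) = (5 - 1)*(-1) = 4*(-1) = -4)
W(p) = 1/(-4 + p) (W(p) = 1/(p - 4) = 1/(-4 + p))
L(-2, 5)/W(y(z(2))) = -2/(1/(-4 - 4)) = -2/(1/(-8)) = -2/(-⅛) = -2*(-8) = 16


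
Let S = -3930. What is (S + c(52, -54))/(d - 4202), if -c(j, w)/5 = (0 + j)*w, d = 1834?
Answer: -5055/1184 ≈ -4.2694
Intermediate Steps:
c(j, w) = -5*j*w (c(j, w) = -5*(0 + j)*w = -5*j*w)
(S + c(52, -54))/(d - 4202) = (-3930 - 5*52*(-54))/(1834 - 4202) = (-3930 + 14040)/(-2368) = 10110*(-1/2368) = -5055/1184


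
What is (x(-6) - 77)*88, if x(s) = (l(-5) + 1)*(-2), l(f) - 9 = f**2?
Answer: -12936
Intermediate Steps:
l(f) = 9 + f**2
x(s) = -70 (x(s) = ((9 + (-5)**2) + 1)*(-2) = ((9 + 25) + 1)*(-2) = (34 + 1)*(-2) = 35*(-2) = -70)
(x(-6) - 77)*88 = (-70 - 77)*88 = -147*88 = -12936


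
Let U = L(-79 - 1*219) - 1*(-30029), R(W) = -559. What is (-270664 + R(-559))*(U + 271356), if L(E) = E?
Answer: -81661719401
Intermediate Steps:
U = 29731 (U = (-79 - 1*219) - 1*(-30029) = (-79 - 219) + 30029 = -298 + 30029 = 29731)
(-270664 + R(-559))*(U + 271356) = (-270664 - 559)*(29731 + 271356) = -271223*301087 = -81661719401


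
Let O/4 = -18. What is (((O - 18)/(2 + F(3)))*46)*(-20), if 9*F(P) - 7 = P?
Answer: 186300/7 ≈ 26614.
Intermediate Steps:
O = -72 (O = 4*(-18) = -72)
F(P) = 7/9 + P/9
(((O - 18)/(2 + F(3)))*46)*(-20) = (((-72 - 18)/(2 + (7/9 + (⅑)*3)))*46)*(-20) = (-90/(2 + (7/9 + ⅓))*46)*(-20) = (-90/(2 + 10/9)*46)*(-20) = (-90/28/9*46)*(-20) = (-90*9/28*46)*(-20) = -405/14*46*(-20) = -9315/7*(-20) = 186300/7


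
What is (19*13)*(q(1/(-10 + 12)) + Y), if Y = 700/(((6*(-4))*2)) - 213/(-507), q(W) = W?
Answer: -526471/156 ≈ -3374.8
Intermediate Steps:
Y = -28723/2028 (Y = 700/((-24*2)) - 213*(-1/507) = 700/(-48) + 71/169 = 700*(-1/48) + 71/169 = -175/12 + 71/169 = -28723/2028 ≈ -14.163)
(19*13)*(q(1/(-10 + 12)) + Y) = (19*13)*(1/(-10 + 12) - 28723/2028) = 247*(1/2 - 28723/2028) = 247*(-27709/2028) = -526471/156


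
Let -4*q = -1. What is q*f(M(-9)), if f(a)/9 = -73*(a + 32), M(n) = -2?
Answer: -9855/2 ≈ -4927.5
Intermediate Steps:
q = 1/4 (q = -1/4*(-1) = 1/4 ≈ 0.25000)
f(a) = -21024 - 657*a (f(a) = 9*(-73*(a + 32)) = 9*(-73*(32 + a)) = 9*(-2336 - 73*a) = -21024 - 657*a)
q*f(M(-9)) = (-21024 - 657*(-2))/4 = (-21024 + 1314)/4 = (1/4)*(-19710) = -9855/2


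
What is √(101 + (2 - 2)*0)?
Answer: √101 ≈ 10.050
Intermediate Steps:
√(101 + (2 - 2)*0) = √(101 + 0*0) = √(101 + 0) = √101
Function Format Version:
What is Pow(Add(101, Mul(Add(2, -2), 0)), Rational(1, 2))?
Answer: Pow(101, Rational(1, 2)) ≈ 10.050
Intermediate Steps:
Pow(Add(101, Mul(Add(2, -2), 0)), Rational(1, 2)) = Pow(Add(101, Mul(0, 0)), Rational(1, 2)) = Pow(Add(101, 0), Rational(1, 2)) = Pow(101, Rational(1, 2))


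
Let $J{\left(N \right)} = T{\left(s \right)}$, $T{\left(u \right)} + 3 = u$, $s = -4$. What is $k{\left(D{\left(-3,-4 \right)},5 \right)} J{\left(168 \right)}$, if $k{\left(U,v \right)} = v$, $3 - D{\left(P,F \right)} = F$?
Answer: $-35$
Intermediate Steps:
$D{\left(P,F \right)} = 3 - F$
$T{\left(u \right)} = -3 + u$
$J{\left(N \right)} = -7$ ($J{\left(N \right)} = -3 - 4 = -7$)
$k{\left(D{\left(-3,-4 \right)},5 \right)} J{\left(168 \right)} = 5 \left(-7\right) = -35$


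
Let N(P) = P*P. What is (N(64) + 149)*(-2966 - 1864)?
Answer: -20503350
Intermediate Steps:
N(P) = P²
(N(64) + 149)*(-2966 - 1864) = (64² + 149)*(-2966 - 1864) = (4096 + 149)*(-4830) = 4245*(-4830) = -20503350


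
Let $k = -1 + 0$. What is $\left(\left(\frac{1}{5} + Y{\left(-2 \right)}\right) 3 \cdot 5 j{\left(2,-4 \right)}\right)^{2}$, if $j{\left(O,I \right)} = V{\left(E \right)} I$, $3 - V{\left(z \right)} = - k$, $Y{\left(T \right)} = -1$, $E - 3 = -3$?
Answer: $9216$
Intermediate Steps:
$E = 0$ ($E = 3 - 3 = 0$)
$k = -1$
$V{\left(z \right)} = 2$ ($V{\left(z \right)} = 3 - \left(-1\right) \left(-1\right) = 3 - 1 = 2$)
$j{\left(O,I \right)} = 2 I$
$\left(\left(\frac{1}{5} + Y{\left(-2 \right)}\right) 3 \cdot 5 j{\left(2,-4 \right)}\right)^{2} = \left(\left(\frac{1}{5} - 1\right) 3 \cdot 5 \cdot 2 \left(-4\right)\right)^{2} = \left(\left(\frac{1}{5} - 1\right) 3 \cdot 5 \left(-8\right)\right)^{2} = \left(\left(- \frac{4}{5}\right) 3 \cdot 5 \left(-8\right)\right)^{2} = \left(\left(- \frac{12}{5}\right) 5 \left(-8\right)\right)^{2} = \left(\left(-12\right) \left(-8\right)\right)^{2} = 96^{2} = 9216$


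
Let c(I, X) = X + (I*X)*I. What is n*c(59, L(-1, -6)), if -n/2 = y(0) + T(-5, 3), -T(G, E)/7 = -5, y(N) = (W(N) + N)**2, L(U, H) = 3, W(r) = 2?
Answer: -814788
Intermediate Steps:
y(N) = (2 + N)**2
T(G, E) = 35 (T(G, E) = -7*(-5) = 35)
n = -78 (n = -2*((2 + 0)**2 + 35) = -2*(2**2 + 35) = -2*(4 + 35) = -2*39 = -78)
c(I, X) = X + X*I**2
n*c(59, L(-1, -6)) = -234*(1 + 59**2) = -234*(1 + 3481) = -234*3482 = -78*10446 = -814788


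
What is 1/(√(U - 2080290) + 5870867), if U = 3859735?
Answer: 308993/1814056713276 - √1779445/34467077552244 ≈ 1.7029e-7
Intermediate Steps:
1/(√(U - 2080290) + 5870867) = 1/(√(3859735 - 2080290) + 5870867) = 1/(√1779445 + 5870867) = 1/(5870867 + √1779445)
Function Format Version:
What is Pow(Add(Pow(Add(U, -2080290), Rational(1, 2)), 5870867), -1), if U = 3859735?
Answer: Add(Rational(308993, 1814056713276), Mul(Rational(-1, 34467077552244), Pow(1779445, Rational(1, 2)))) ≈ 1.7029e-7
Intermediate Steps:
Pow(Add(Pow(Add(U, -2080290), Rational(1, 2)), 5870867), -1) = Pow(Add(Pow(Add(3859735, -2080290), Rational(1, 2)), 5870867), -1) = Pow(Add(Pow(1779445, Rational(1, 2)), 5870867), -1) = Pow(Add(5870867, Pow(1779445, Rational(1, 2))), -1)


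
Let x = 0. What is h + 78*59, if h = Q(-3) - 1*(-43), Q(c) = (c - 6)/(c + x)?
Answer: 4648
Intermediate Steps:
Q(c) = (-6 + c)/c (Q(c) = (c - 6)/(c + 0) = (-6 + c)/c)
h = 46 (h = (-6 - 3)/(-3) - 1*(-43) = -⅓*(-9) + 43 = 3 + 43 = 46)
h + 78*59 = 46 + 78*59 = 46 + 4602 = 4648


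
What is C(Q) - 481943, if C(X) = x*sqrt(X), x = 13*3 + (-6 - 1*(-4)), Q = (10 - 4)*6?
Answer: -481721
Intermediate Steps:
Q = 36 (Q = 6*6 = 36)
x = 37 (x = 39 + (-6 + 4) = 39 - 2 = 37)
C(X) = 37*sqrt(X)
C(Q) - 481943 = 37*sqrt(36) - 481943 = 37*6 - 481943 = 222 - 481943 = -481721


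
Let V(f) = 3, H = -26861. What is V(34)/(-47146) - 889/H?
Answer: 41832211/1266388706 ≈ 0.033033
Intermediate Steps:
V(34)/(-47146) - 889/H = 3/(-47146) - 889/(-26861) = 3*(-1/47146) - 889*(-1/26861) = -3/47146 + 889/26861 = 41832211/1266388706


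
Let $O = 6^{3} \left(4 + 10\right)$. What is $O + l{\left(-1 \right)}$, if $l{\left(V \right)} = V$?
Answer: $3023$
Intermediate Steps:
$O = 3024$ ($O = 216 \cdot 14 = 3024$)
$O + l{\left(-1 \right)} = 3024 - 1 = 3023$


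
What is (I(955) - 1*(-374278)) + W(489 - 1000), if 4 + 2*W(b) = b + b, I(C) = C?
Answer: 374720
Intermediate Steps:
W(b) = -2 + b (W(b) = -2 + (b + b)/2 = -2 + (2*b)/2 = -2 + b)
(I(955) - 1*(-374278)) + W(489 - 1000) = (955 - 1*(-374278)) + (-2 + (489 - 1000)) = (955 + 374278) + (-2 - 511) = 375233 - 513 = 374720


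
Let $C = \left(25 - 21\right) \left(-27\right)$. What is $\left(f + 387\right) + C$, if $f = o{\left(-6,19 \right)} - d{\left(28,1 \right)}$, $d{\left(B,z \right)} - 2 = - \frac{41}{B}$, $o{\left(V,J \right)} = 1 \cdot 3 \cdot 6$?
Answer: $\frac{8301}{28} \approx 296.46$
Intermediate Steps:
$o{\left(V,J \right)} = 18$ ($o{\left(V,J \right)} = 3 \cdot 6 = 18$)
$C = -108$ ($C = \left(25 - 21\right) \left(-27\right) = 4 \left(-27\right) = -108$)
$d{\left(B,z \right)} = 2 - \frac{41}{B}$
$f = \frac{489}{28}$ ($f = 18 - \left(2 - \frac{41}{28}\right) = 18 - \frac{15}{28} = \frac{489}{28} \approx 17.464$)
$\left(f + 387\right) + C = \left(\frac{489}{28} + 387\right) - 108 = \frac{11325}{28} - 108 = \frac{8301}{28}$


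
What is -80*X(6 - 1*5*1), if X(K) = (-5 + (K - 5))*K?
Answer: 720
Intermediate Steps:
X(K) = K*(-10 + K) (X(K) = (-5 + (-5 + K))*K = (-10 + K)*K = K*(-10 + K))
-80*X(6 - 1*5*1) = -80*(6 - 1*5*1)*(-10 + (6 - 1*5*1)) = -80*(6 - 5*1)*(-10 + (6 - 5*1)) = -80*(6 - 5)*(-10 + (6 - 5)) = -80*(-10 + 1) = -80*(-9) = 720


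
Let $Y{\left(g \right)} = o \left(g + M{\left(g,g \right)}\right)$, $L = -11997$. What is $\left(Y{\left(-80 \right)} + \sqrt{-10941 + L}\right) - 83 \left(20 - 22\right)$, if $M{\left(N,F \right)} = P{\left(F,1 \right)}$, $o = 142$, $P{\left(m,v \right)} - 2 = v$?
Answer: $-10768 + i \sqrt{22938} \approx -10768.0 + 151.45 i$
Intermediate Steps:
$P{\left(m,v \right)} = 2 + v$
$M{\left(N,F \right)} = 3$ ($M{\left(N,F \right)} = 2 + 1 = 3$)
$Y{\left(g \right)} = 426 + 142 g$ ($Y{\left(g \right)} = 142 \left(g + 3\right) = 142 \left(3 + g\right) = 426 + 142 g$)
$\left(Y{\left(-80 \right)} + \sqrt{-10941 + L}\right) - 83 \left(20 - 22\right) = \left(\left(426 + 142 \left(-80\right)\right) + \sqrt{-10941 - 11997}\right) - 83 \left(20 - 22\right) = \left(\left(426 - 11360\right) + \sqrt{-22938}\right) - -166 = \left(-10934 + i \sqrt{22938}\right) + 166 = -10768 + i \sqrt{22938}$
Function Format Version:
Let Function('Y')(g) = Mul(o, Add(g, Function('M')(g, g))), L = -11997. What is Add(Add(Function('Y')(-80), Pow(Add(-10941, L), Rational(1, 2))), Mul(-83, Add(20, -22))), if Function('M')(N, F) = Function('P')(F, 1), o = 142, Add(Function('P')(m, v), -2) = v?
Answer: Add(-10768, Mul(I, Pow(22938, Rational(1, 2)))) ≈ Add(-10768., Mul(151.45, I))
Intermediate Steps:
Function('P')(m, v) = Add(2, v)
Function('M')(N, F) = 3 (Function('M')(N, F) = Add(2, 1) = 3)
Function('Y')(g) = Add(426, Mul(142, g)) (Function('Y')(g) = Mul(142, Add(g, 3)) = Mul(142, Add(3, g)) = Add(426, Mul(142, g)))
Add(Add(Function('Y')(-80), Pow(Add(-10941, L), Rational(1, 2))), Mul(-83, Add(20, -22))) = Add(Add(Add(426, Mul(142, -80)), Pow(Add(-10941, -11997), Rational(1, 2))), Mul(-83, Add(20, -22))) = Add(Add(Add(426, -11360), Pow(-22938, Rational(1, 2))), Mul(-83, -2)) = Add(Add(-10934, Mul(I, Pow(22938, Rational(1, 2)))), 166) = Add(-10768, Mul(I, Pow(22938, Rational(1, 2))))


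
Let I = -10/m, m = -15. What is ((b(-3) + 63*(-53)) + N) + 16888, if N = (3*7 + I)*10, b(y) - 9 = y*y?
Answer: 41351/3 ≈ 13784.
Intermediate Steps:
b(y) = 9 + y**2 (b(y) = 9 + y*y = 9 + y**2)
I = 2/3 (I = -10/(-15) = -10*(-1/15) = 2/3 ≈ 0.66667)
N = 650/3 (N = (3*7 + 2/3)*10 = (21 + 2/3)*10 = (65/3)*10 = 650/3 ≈ 216.67)
((b(-3) + 63*(-53)) + N) + 16888 = (((9 + (-3)**2) + 63*(-53)) + 650/3) + 16888 = (((9 + 9) - 3339) + 650/3) + 16888 = ((18 - 3339) + 650/3) + 16888 = (-3321 + 650/3) + 16888 = -9313/3 + 16888 = 41351/3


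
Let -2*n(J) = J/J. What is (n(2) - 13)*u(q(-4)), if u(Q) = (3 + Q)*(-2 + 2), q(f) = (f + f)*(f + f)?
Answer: 0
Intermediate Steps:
q(f) = 4*f² (q(f) = (2*f)*(2*f) = 4*f²)
n(J) = -½ (n(J) = -J/(2*J) = -½*1 = -½)
u(Q) = 0 (u(Q) = (3 + Q)*0 = 0)
(n(2) - 13)*u(q(-4)) = (-½ - 13)*0 = -27/2*0 = 0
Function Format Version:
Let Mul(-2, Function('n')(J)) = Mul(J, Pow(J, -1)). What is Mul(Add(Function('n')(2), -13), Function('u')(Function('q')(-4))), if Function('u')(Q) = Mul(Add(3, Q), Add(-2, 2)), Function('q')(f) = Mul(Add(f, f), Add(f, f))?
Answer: 0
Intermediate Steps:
Function('q')(f) = Mul(4, Pow(f, 2)) (Function('q')(f) = Mul(Mul(2, f), Mul(2, f)) = Mul(4, Pow(f, 2)))
Function('n')(J) = Rational(-1, 2) (Function('n')(J) = Mul(Rational(-1, 2), Mul(J, Pow(J, -1))) = Mul(Rational(-1, 2), 1) = Rational(-1, 2))
Function('u')(Q) = 0 (Function('u')(Q) = Mul(Add(3, Q), 0) = 0)
Mul(Add(Function('n')(2), -13), Function('u')(Function('q')(-4))) = Mul(Add(Rational(-1, 2), -13), 0) = Mul(Rational(-27, 2), 0) = 0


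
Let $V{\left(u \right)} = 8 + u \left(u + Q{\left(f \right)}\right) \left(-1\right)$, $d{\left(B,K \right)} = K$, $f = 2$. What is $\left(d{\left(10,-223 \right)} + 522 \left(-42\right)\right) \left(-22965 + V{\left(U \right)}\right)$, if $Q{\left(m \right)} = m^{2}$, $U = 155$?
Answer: $1054241494$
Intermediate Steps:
$V{\left(u \right)} = 8 + u \left(-4 - u\right)$ ($V{\left(u \right)} = 8 + u \left(u + 2^{2}\right) \left(-1\right) = 8 + u \left(u + 4\right) \left(-1\right) = 8 + u \left(4 + u\right) \left(-1\right) = 8 + u \left(-4 - u\right)$)
$\left(d{\left(10,-223 \right)} + 522 \left(-42\right)\right) \left(-22965 + V{\left(U \right)}\right) = \left(-223 + 522 \left(-42\right)\right) \left(-22965 - 24637\right) = \left(-223 - 21924\right) \left(-22965 - 24637\right) = - 22147 \left(-22965 - 24637\right) = \left(-22147\right) \left(-47602\right) = 1054241494$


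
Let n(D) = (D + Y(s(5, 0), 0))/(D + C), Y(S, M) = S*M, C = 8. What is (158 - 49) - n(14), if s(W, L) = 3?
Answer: 1192/11 ≈ 108.36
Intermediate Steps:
Y(S, M) = M*S
n(D) = D/(8 + D) (n(D) = (D + 0*3)/(D + 8) = (D + 0)/(8 + D) = D/(8 + D))
(158 - 49) - n(14) = (158 - 49) - 14/(8 + 14) = 109 - 14/22 = 109 - 1*7/11 = 109 - 7/11 = 1192/11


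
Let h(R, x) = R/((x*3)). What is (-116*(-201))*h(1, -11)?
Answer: -7772/11 ≈ -706.54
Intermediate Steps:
h(R, x) = R/(3*x) (h(R, x) = R/((3*x)) = R*(1/(3*x)) = R/(3*x))
(-116*(-201))*h(1, -11) = (-116*(-201))*((1/3)*1/(-11)) = 23316*((1/3)*1*(-1/11)) = 23316*(-1/33) = -7772/11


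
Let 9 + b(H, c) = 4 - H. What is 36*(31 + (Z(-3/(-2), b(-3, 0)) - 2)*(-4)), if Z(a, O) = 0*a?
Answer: 1404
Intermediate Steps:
b(H, c) = -5 - H (b(H, c) = -9 + (4 - H) = -5 - H)
Z(a, O) = 0
36*(31 + (Z(-3/(-2), b(-3, 0)) - 2)*(-4)) = 36*(31 + (0 - 2)*(-4)) = 36*(31 - 2*(-4)) = 36*(31 + 8) = 36*39 = 1404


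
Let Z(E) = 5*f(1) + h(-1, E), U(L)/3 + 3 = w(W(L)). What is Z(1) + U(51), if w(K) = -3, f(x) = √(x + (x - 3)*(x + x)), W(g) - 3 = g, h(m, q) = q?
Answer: -17 + 5*I*√3 ≈ -17.0 + 8.6602*I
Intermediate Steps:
W(g) = 3 + g
f(x) = √(x + 2*x*(-3 + x)) (f(x) = √(x + (-3 + x)*(2*x)) = √(x + 2*x*(-3 + x)))
U(L) = -18 (U(L) = -9 + 3*(-3) = -9 - 9 = -18)
Z(E) = E + 5*I*√3 (Z(E) = 5*√(1*(-5 + 2*1)) + E = 5*√(1*(-5 + 2)) + E = 5*√(1*(-3)) + E = 5*√(-3) + E = 5*(I*√3) + E = 5*I*√3 + E = E + 5*I*√3)
Z(1) + U(51) = (1 + 5*I*√3) - 18 = -17 + 5*I*√3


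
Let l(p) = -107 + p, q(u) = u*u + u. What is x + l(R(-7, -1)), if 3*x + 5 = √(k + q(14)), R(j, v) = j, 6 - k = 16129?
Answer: -347/3 + I*√15913/3 ≈ -115.67 + 42.049*I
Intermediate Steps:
q(u) = u + u² (q(u) = u² + u = u + u²)
k = -16123 (k = 6 - 1*16129 = 6 - 16129 = -16123)
x = -5/3 + I*√15913/3 (x = -5/3 + √(-16123 + 14*(1 + 14))/3 = -5/3 + √(-16123 + 14*15)/3 = -5/3 + √(-16123 + 210)/3 = -5/3 + √(-15913)/3 = -5/3 + (I*√15913)/3 = -5/3 + I*√15913/3 ≈ -1.6667 + 42.049*I)
x + l(R(-7, -1)) = (-5/3 + I*√15913/3) + (-107 - 7) = (-5/3 + I*√15913/3) - 114 = -347/3 + I*√15913/3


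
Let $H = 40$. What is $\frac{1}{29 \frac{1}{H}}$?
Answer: $\frac{40}{29} \approx 1.3793$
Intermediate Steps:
$\frac{1}{29 \frac{1}{H}} = \frac{1}{29 \cdot \frac{1}{40}} = \frac{1}{\frac{29}{40}} = \frac{40}{29}$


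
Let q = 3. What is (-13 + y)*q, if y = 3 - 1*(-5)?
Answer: -15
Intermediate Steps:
y = 8 (y = 3 + 5 = 8)
(-13 + y)*q = (-13 + 8)*3 = -5*3 = -15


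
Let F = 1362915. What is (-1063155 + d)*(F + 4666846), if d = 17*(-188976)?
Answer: -25781732506467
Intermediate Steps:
d = -3212592
(-1063155 + d)*(F + 4666846) = (-1063155 - 3212592)*(1362915 + 4666846) = -4275747*6029761 = -25781732506467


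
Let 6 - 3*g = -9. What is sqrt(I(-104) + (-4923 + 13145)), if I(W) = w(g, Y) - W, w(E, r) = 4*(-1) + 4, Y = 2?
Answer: sqrt(8326) ≈ 91.247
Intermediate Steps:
g = 5 (g = 2 - 1/3*(-9) = 2 + 3 = 5)
w(E, r) = 0 (w(E, r) = -4 + 4 = 0)
I(W) = -W (I(W) = 0 - W = -W)
sqrt(I(-104) + (-4923 + 13145)) = sqrt(-1*(-104) + (-4923 + 13145)) = sqrt(104 + 8222) = sqrt(8326)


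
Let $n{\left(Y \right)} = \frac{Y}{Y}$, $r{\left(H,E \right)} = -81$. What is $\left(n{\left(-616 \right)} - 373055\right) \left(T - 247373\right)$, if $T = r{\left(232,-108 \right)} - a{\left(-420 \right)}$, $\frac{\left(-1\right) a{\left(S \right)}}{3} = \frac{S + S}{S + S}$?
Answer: $92312585354$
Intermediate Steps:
$a{\left(S \right)} = -3$ ($a{\left(S \right)} = - 3 \frac{S + S}{S + S} = - 3 \frac{2 S}{2 S} = - 3 \cdot 2 S \frac{1}{2 S} = \left(-3\right) 1 = -3$)
$T = -78$ ($T = -81 - -3 = -81 + 3 = -78$)
$n{\left(Y \right)} = 1$
$\left(n{\left(-616 \right)} - 373055\right) \left(T - 247373\right) = \left(1 - 373055\right) \left(-78 - 247373\right) = \left(-373054\right) \left(-247451\right) = 92312585354$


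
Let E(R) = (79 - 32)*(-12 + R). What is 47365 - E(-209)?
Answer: 57752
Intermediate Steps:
E(R) = -564 + 47*R (E(R) = 47*(-12 + R) = -564 + 47*R)
47365 - E(-209) = 47365 - (-564 + 47*(-209)) = 47365 - (-564 - 9823) = 47365 - 1*(-10387) = 47365 + 10387 = 57752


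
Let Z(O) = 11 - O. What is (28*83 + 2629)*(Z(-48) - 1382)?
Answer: -6552819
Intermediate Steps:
(28*83 + 2629)*(Z(-48) - 1382) = (28*83 + 2629)*((11 - 1*(-48)) - 1382) = (2324 + 2629)*((11 + 48) - 1382) = 4953*(59 - 1382) = 4953*(-1323) = -6552819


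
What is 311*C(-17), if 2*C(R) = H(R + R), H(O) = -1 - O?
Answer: 10263/2 ≈ 5131.5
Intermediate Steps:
C(R) = -½ - R (C(R) = (-1 - (R + R))/2 = (-1 - 2*R)/2 = -½ - R)
311*C(-17) = 311*(-½ - 1*(-17)) = 311*(-½ + 17) = 311*(33/2) = 10263/2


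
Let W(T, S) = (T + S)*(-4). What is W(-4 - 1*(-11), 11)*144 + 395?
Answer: -9973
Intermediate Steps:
W(T, S) = -4*S - 4*T (W(T, S) = (S + T)*(-4) = -4*S - 4*T)
W(-4 - 1*(-11), 11)*144 + 395 = (-4*11 - 4*(-4 - 1*(-11)))*144 + 395 = (-44 - 4*(-4 + 11))*144 + 395 = (-44 - 4*7)*144 + 395 = (-44 - 28)*144 + 395 = -72*144 + 395 = -10368 + 395 = -9973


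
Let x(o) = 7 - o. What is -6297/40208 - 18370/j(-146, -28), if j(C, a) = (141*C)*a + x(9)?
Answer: -2184124771/11588066224 ≈ -0.18848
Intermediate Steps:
j(C, a) = -2 + 141*C*a (j(C, a) = (141*C)*a + (7 - 1*9) = 141*C*a + (7 - 9) = 141*C*a - 2 = -2 + 141*C*a)
-6297/40208 - 18370/j(-146, -28) = -6297/40208 - 18370/(-2 + 141*(-146)*(-28)) = -6297*1/40208 - 18370/(-2 + 576408) = -6297/40208 - 18370/576406 = -6297/40208 - 18370*1/576406 = -6297/40208 - 9185/288203 = -2184124771/11588066224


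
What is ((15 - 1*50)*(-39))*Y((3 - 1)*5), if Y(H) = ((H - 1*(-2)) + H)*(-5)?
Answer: -150150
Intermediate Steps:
Y(H) = -10 - 10*H (Y(H) = ((H + 2) + H)*(-5) = ((2 + H) + H)*(-5) = (2 + 2*H)*(-5) = -10 - 10*H)
((15 - 1*50)*(-39))*Y((3 - 1)*5) = ((15 - 1*50)*(-39))*(-10 - 10*(3 - 1)*5) = ((15 - 50)*(-39))*(-10 - 20*5) = (-35*(-39))*(-10 - 10*10) = 1365*(-10 - 100) = 1365*(-110) = -150150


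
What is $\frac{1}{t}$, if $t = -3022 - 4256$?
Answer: $- \frac{1}{7278} \approx -0.0001374$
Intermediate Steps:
$t = -7278$ ($t = -3022 - 4256 = -7278$)
$\frac{1}{t} = \frac{1}{-7278} = - \frac{1}{7278}$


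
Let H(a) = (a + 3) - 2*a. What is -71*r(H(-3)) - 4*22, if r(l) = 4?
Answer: -372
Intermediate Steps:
H(a) = 3 - a (H(a) = (3 + a) - 2*a = 3 - a)
-71*r(H(-3)) - 4*22 = -71*4 - 4*22 = -284 - 88 = -372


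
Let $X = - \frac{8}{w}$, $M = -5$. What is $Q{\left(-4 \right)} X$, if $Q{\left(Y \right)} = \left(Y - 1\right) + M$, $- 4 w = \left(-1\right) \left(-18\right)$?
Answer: $- \frac{160}{9} \approx -17.778$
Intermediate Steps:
$w = - \frac{9}{2}$ ($w = - \frac{\left(-1\right) \left(-18\right)}{4} = \left(- \frac{1}{4}\right) 18 = - \frac{9}{2} \approx -4.5$)
$Q{\left(Y \right)} = -6 + Y$ ($Q{\left(Y \right)} = \left(Y - 1\right) - 5 = \left(-1 + Y\right) - 5 = -6 + Y$)
$X = \frac{16}{9}$ ($X = - \frac{8}{- \frac{9}{2}} = \left(-8\right) \left(- \frac{2}{9}\right) = \frac{16}{9} \approx 1.7778$)
$Q{\left(-4 \right)} X = \left(-6 - 4\right) \frac{16}{9} = \left(-10\right) \frac{16}{9} = - \frac{160}{9}$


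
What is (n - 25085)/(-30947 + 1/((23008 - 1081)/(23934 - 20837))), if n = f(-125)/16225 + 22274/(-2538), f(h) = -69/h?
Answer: 472041652769647901/582144602662012500 ≈ 0.81087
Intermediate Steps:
n = -22587140564/2573690625 (n = -69/(-125)/16225 + 22274/(-2538) = -69*(-1/125)*(1/16225) + 22274*(-1/2538) = (69/125)*(1/16225) - 11137/1269 = 69/2028125 - 11137/1269 = -22587140564/2573690625 ≈ -8.7762)
(n - 25085)/(-30947 + 1/((23008 - 1081)/(23934 - 20837))) = (-22587140564/2573690625 - 25085)/(-30947 + 1/((23008 - 1081)/(23934 - 20837))) = -64583616468689/(2573690625*(-30947 + 1/(21927/3097))) = -64583616468689/(2573690625*(-30947 + 3097/21927)) = -64583616468689/(2573690625*(-678571772/21927)) = -64583616468689/2573690625*(-21927/678571772) = 472041652769647901/582144602662012500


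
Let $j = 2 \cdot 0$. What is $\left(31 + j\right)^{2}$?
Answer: $961$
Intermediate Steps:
$j = 0$
$\left(31 + j\right)^{2} = \left(31 + 0\right)^{2} = 31^{2} = 961$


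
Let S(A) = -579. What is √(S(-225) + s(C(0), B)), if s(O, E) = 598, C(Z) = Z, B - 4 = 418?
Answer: √19 ≈ 4.3589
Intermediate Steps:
B = 422 (B = 4 + 418 = 422)
√(S(-225) + s(C(0), B)) = √(-579 + 598) = √19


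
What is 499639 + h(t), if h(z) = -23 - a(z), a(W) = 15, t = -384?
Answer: 499601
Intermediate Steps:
h(z) = -38 (h(z) = -23 - 1*15 = -23 - 15 = -38)
499639 + h(t) = 499639 - 38 = 499601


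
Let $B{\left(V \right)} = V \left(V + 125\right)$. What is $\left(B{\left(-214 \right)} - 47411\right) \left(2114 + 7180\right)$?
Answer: $-263624310$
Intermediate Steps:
$B{\left(V \right)} = V \left(125 + V\right)$
$\left(B{\left(-214 \right)} - 47411\right) \left(2114 + 7180\right) = \left(- 214 \left(125 - 214\right) - 47411\right) \left(2114 + 7180\right) = \left(\left(-214\right) \left(-89\right) - 47411\right) 9294 = \left(19046 - 47411\right) 9294 = \left(-28365\right) 9294 = -263624310$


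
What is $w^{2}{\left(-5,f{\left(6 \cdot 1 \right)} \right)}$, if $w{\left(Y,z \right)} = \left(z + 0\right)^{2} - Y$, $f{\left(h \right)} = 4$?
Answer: $441$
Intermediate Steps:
$w{\left(Y,z \right)} = z^{2} - Y$
$w^{2}{\left(-5,f{\left(6 \cdot 1 \right)} \right)} = \left(4^{2} - -5\right)^{2} = \left(16 + 5\right)^{2} = 21^{2} = 441$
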